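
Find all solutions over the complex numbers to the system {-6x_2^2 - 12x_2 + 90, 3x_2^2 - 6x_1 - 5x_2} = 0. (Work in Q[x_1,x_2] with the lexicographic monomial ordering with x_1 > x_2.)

{(50/3, -5), (2, 3)}

Compute a lex Gröbner basis by Buchberger's algorithm.
f_1 = -6x_2^2 - 12x_2 + 90, LT = x_2^2.
f_2 = -6x_1 + 3x_2^2 - 5x_2, LT = x_1.

The S-polynomials (S(f_1,f_2)) all reduce to 0 modulo the current basis, so we have a Gröbner basis.
Inter-reduce: drop elements whose leading term is divisible by another's, tail-reduce, and make monic.
Reduced Gröbner basis: {x_1 + 11/6x_2 - 15/2, x_2^2 + 2x_2 - 15}.

From the last basis element, x_2^2 + 2x_2 - 15 = 0, so x_2 takes values in {-5, 3}. Each choice, substituted upward through the basis, yields the corresponding point(s) of the solution set.
  x_2 = -5: the earlier basis element becomes x_1 - 50/3 = 0, giving x_1 = 50/3 — point (50/3, -5).
  x_2 = 3: the earlier basis element becomes x_1 - 2 = 0, giving x_1 = 2 — point (2, 3).
Check: every point annihilates each of the original generators.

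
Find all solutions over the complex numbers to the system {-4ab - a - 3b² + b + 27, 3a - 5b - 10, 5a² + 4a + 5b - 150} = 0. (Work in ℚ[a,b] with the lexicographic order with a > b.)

{(5, 1)}

Compute a lex Gröbner basis by Buchberger's algorithm.
f_1 = -4ab - a - 3b² + b + 27, LT = ab.
f_2 = 3a - 5b - 10, LT = a.
f_3 = 5a² + 4a + 5b - 150, LT = a².

S(f_1,f_2): lcm = ab. S = ¼a + 29/12b² + 37/12b - 27/4.
  leading term a: subtract (1/12)·f_2 from ¼a + 29/12b² + 37/12b - 27/4 → 29/12b² + 7/2b - 71/12
  leading term b²: no divisor's leading term divides it; move 29/12b² to the remainder.
  leading term b: no divisor's leading term divides it; move 7/2b to the remainder.
  leading term 1: no divisor's leading term divides it; move -71/12 to the remainder.
  remainder 29/12b² + 7/2b - 71/12 ≠ 0; add h_4 = 29/12b² + 7/2b - 71/12 to the basis.

S(f_1,f_3): lcm = a²b. S = ¼a² + ¾ab² - 21/20ab - 27/4a - b² + 30b.
  leading term a²: subtract (1/12a)·f_2 from ¼a² + ¾ab² - 21/20ab - 27/4a - b² + 30b → ¾ab² - 19/30ab - 71/12a - b² + 30b
  leading term ab²: subtract (-3/16b)·f_1 from ¾ab² - 19/30ab - 71/12a - b² + 30b → -197/240ab - 71/12a - 9/16b³ - 13/16b² + 561/16b
  leading term ab: subtract (197/960)·f_1 from -197/240ab - 71/12a - 9/16b³ - 13/16b² + 561/16b → -5483/960a - 9/16b³ - 63/320b² + 33463/960b - 1773/320
  leading term a: subtract (-5483/2880)·f_2 from -5483/960a - 9/16b³ - 63/320b² + 33463/960b - 1773/320 → -9/16b³ - 63/320b² + 36487/1440b - 70787/2880
  leading term b³: subtract (-27/116b)·h_4 from -9/16b³ - 63/320b² + 36487/1440b - 70787/2880 → 5733/9280b² + 1000613/41760b - 70787/2880
  leading term b²: subtract (17199/67280)·h_4 from 5733/9280b² + 1000613/41760b - 70787/2880 → 174589/7569b - 174589/7569
  leading term b: no divisor's leading term divides it; move 174589/7569b to the remainder.
  leading term 1: no divisor's leading term divides it; move -174589/7569 to the remainder.
  remainder 174589/7569b - 174589/7569 ≠ 0; add h_5 = 174589/7569b - 174589/7569 to the basis.

The other S-polynomials (S(f_2,f_3), S(f_1,h_4), S(f_2,h_4), S(f_3,h_4), S(f_1,h_5), S(f_2,h_5), S(f_3,h_5), S(h_4,h_5)) all reduce to 0 modulo the current basis, so we have a Gröbner basis.
Inter-reduce: drop elements whose leading term is divisible by another's, tail-reduce, and make monic.
Reduced Gröbner basis: {a - 5, b - 1}.

A lex Gröbner basis eliminates variables successively. Here b - 1 depends only on b, with roots {1}; lifting each root through the earlier basis elements recovers the full solutions.
  b = 1: the earlier basis element becomes a - 5 = 0, giving a = 5 — point (5, 1).
Check: every point annihilates each of the original generators.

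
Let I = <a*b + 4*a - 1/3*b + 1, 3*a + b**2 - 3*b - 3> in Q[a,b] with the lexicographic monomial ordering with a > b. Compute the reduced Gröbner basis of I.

G = {a + 1/3*b**2 - b - 1, b**3 + b**2 - 14*b - 15}

f_1 = a*b + 4*a - 1/3*b + 1, LT = a*b.
f_2 = 3*a + b**2 - 3*b - 3, LT = a.

S(f_1,f_2): lcm = a*b. S = 4*a - 1/3*b**3 + b**2 + 2/3*b + 1.
  leading term a: subtract (4/3)·f_2 from 4*a - 1/3*b**3 + b**2 + 2/3*b + 1 → -1/3*b**3 - 1/3*b**2 + 14/3*b + 5
  leading term b**3: no divisor's leading term divides it; move -1/3*b**3 to the remainder.
  leading term b**2: no divisor's leading term divides it; move -1/3*b**2 to the remainder.
  leading term b: no divisor's leading term divides it; move 14/3*b to the remainder.
  leading term 1: no divisor's leading term divides it; move 5 to the remainder.
  remainder -1/3*b**3 - 1/3*b**2 + 14/3*b + 5 ≠ 0; add g_3 = -1/3*b**3 - 1/3*b**2 + 14/3*b + 5 to the basis.

The other S-polynomials (S(f_1,g_3), S(f_2,g_3)) all reduce to 0 modulo the current basis, so we have a Gröbner basis.
Inter-reduce: drop elements whose leading term is divisible by another's, tail-reduce, and make monic.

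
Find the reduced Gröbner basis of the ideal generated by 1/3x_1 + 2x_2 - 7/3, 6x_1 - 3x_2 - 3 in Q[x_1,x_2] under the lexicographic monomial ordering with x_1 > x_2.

The reduced Gröbner basis is the canonical form of the ideal for this ordering.

f_1 = 1/3x_1 + 2x_2 - 7/3, LT = x_1.
f_2 = 6x_1 - 3x_2 - 3, LT = x_1.

S(f_1,f_2): lcm = x_1. S = 13/2x_2 - 13/2.
  reduce S modulo (f_1, f_2):
  remainder 13/2x_2 - 13/2 ≠ 0; add g_3 = 13/2x_2 - 13/2 to the basis.

The other S-polynomials (S(f_1,g_3), S(f_2,g_3)) all reduce to 0 modulo the current basis, so we have a Gröbner basis.
Inter-reduce: drop elements whose leading term is divisible by another's, tail-reduce, and make monic.

G = {x_1 - 1, x_2 - 1}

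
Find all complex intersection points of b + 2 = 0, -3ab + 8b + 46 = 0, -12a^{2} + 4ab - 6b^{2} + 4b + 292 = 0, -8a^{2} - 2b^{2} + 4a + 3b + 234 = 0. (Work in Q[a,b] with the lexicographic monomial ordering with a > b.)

{(-5, -2)}

Compute a lex Gröbner basis by Buchberger's algorithm.
f_1 = b + 2, LT = b.
f_2 = -3ab + 8b + 46, LT = ab.
f_3 = -12a^{2} + 4ab - 6b^{2} + 4b + 292, LT = a^{2}.
f_4 = -8a^{2} + 4a - 2b^{2} + 3b + 234, LT = a^{2}.

S(f_1,f_2): lcm = ab. S = 2a + \tfrac{8}{3}b + \tfrac{46}{3}.
  reduce S modulo (f_1, f_2, f_3, f_4):
  remainder 2a + 10 ≠ 0; add h_5 = 2a + 10 to the basis.

The other S-polynomials (S(f_1,f_3), S(f_1,f_4), S(f_2,f_3), S(f_2,f_4), S(f_3,f_4), S(f_1,h_5), S(f_2,h_5), S(f_3,h_5), S(f_4,h_5)) all reduce to 0 modulo the current basis, so we have a Gröbner basis.
Inter-reduce: drop elements whose leading term is divisible by another's, tail-reduce, and make monic.
Reduced Gröbner basis: {a + 5, b + 2}.

From the last basis element, b + 2 = 0, so b takes values in {-2}. Each choice, substituted upward through the basis, yields the corresponding point(s) of the solution set.
  b = -2: the earlier basis element becomes a + 5 = 0, giving a = -5 — point (-5, -2).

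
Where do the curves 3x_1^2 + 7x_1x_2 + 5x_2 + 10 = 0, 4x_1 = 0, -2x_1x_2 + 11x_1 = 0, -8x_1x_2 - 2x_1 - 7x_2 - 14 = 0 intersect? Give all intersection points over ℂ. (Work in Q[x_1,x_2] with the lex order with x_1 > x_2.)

Compute a lex Gröbner basis by Buchberger's algorithm.
f_1 = 3x_1^2 + 7x_1x_2 + 5x_2 + 10, LT = x_1^2.
f_2 = 4x_1, LT = x_1.
f_3 = -2x_1x_2 + 11x_1, LT = x_1x_2.
f_4 = -8x_1x_2 - 2x_1 - 7x_2 - 14, LT = x_1x_2.

S(f_1,f_2): lcm = x_1^2. S = 7/3x_1x_2 + 5/3x_2 + 10/3.
  leading term x_1x_2: subtract (7/12x_2)·f_2 from 7/3x_1x_2 + 5/3x_2 + 10/3 → 5/3x_2 + 10/3
  leading term x_2: no divisor's leading term divides it; move 5/3x_2 to the remainder.
  leading term 1: no divisor's leading term divides it; move 10/3 to the remainder.
  remainder 5/3x_2 + 10/3 ≠ 0; add h_5 = 5/3x_2 + 10/3 to the basis.

The other S-polynomials (S(f_1,f_3), S(f_1,f_4), S(f_2,f_3), S(f_2,f_4), S(f_3,f_4), S(f_1,h_5), S(f_2,h_5), S(f_3,h_5), S(f_4,h_5)) all reduce to 0 modulo the current basis, so we have a Gröbner basis.
Inter-reduce: drop elements whose leading term is divisible by another's, tail-reduce, and make monic.
Reduced Gröbner basis: {x_1, x_2 + 2}.

Elimination: the polynomial x_2 + 2 lies in the elimination ideal for x_2, so x_2 ∈ {-2}. For each such x_2, the remaining basis elements (now univariate) give the rest of the solution.
  x_2 = -2: the earlier basis element becomes x_1 = 0, giving x_1 = 0 — point (0, -2).
Substituting each solution back into the original system confirms all equations vanish.
Zero-dimensionality of the ideal guarantees finitely many solutions over ℂ.

{(0, -2)}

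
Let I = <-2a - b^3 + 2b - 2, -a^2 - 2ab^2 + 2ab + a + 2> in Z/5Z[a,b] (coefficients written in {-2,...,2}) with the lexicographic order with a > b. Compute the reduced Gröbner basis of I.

The reduced Gröbner basis is the canonical form of the ideal for this ordering.

f_1 = -2a - b^3 + 2b - 2, LT = a.
f_2 = -a^2 - 2ab^2 + 2ab + a + 2, LT = a^2.

S(f_1,f_2): lcm = a^2. S = -2ab^3 - 2ab^2 + ab + 2a + 2.
  leading term ab^3: subtract (b^3)·f_1 from -2ab^3 - 2ab^2 + ab + 2a + 2 → -2ab^2 + ab + 2a + b^6 - 2b^4 + 2b^3 + 2
  leading term ab^2: subtract (b^2)·f_1 from -2ab^2 + ab + 2a + b^6 - 2b^4 + 2b^3 + 2 → ab + 2a + b^6 + b^5 - 2b^4 + 2b^2 + 2
  leading term ab: subtract (2b)·f_1 from ab + 2a + b^6 + b^5 - 2b^4 + 2b^2 + 2 → 2a + b^6 + b^5 - 2b^2 - b + 2
  leading term a: subtract (-1)·f_1 from 2a + b^6 + b^5 - 2b^2 - b + 2 → b^6 + b^5 - b^3 - 2b^2 + b
  leading term b^6: no divisor's leading term divides it; move b^6 to the remainder.
  leading term b^5: no divisor's leading term divides it; move b^5 to the remainder.
  leading term b^3: no divisor's leading term divides it; move -b^3 to the remainder.
  leading term b^2: no divisor's leading term divides it; move -2b^2 to the remainder.
  leading term b: no divisor's leading term divides it; move b to the remainder.
  remainder b^6 + b^5 - b^3 - 2b^2 + b ≠ 0; add g_3 = b^6 + b^5 - b^3 - 2b^2 + b to the basis.

The other S-polynomials (S(f_1,g_3), S(f_2,g_3)) all reduce to 0 modulo the current basis, so we have a Gröbner basis.
Inter-reduce: drop elements whose leading term is divisible by another's, tail-reduce, and make monic.

G = {a - 2b^3 - b + 1, b^6 + b^5 - b^3 - 2b^2 + b}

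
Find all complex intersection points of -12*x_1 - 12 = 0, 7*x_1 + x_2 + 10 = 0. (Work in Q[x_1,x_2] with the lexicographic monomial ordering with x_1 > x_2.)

{(-1, -3)}

Compute a lex Gröbner basis by Buchberger's algorithm.
f_1 = -12*x_1 - 12, LT = x_1.
f_2 = 7*x_1 + x_2 + 10, LT = x_1.

S(f_1,f_2): lcm = x_1. S = -1/7*x_2 - 3/7.
  leading term x_2: no divisor's leading term divides it; move -1/7*x_2 to the remainder.
  leading term 1: no divisor's leading term divides it; move -3/7 to the remainder.
  remainder -1/7*x_2 - 3/7 ≠ 0; add h_3 = -1/7*x_2 - 3/7 to the basis.

The other S-polynomials (S(f_1,h_3), S(f_2,h_3)) all reduce to 0 modulo the current basis, so we have a Gröbner basis.
Inter-reduce: drop elements whose leading term is divisible by another's, tail-reduce, and make monic.
Reduced Gröbner basis: {x_1 + 1, x_2 + 3}.

Elimination: the polynomial x_2 + 3 lies in the elimination ideal for x_2, so x_2 ∈ {-3}. For each such x_2, the remaining basis elements (now univariate) give the rest of the solution.
  x_2 = -3: the earlier basis element becomes x_1 + 1 = 0, giving x_1 = -1 — point (-1, -3).
Each listed point satisfies every original equation (direct substitution).
This is the nonlinear analogue of row-reducing a linear system.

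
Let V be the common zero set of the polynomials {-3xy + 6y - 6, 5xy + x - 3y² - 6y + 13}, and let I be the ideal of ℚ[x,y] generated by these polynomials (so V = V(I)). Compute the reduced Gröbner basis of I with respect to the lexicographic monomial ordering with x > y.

f_1 = -3xy + 6y - 6, LT = xy.
f_2 = 5xy + x - 3y² - 6y + 13, LT = xy.

S(f_1,f_2): lcm = xy. S = -⅕x + ⅗y² - ⅘y - ⅗.
  leading term x: no divisor's leading term divides it; move -⅕x to the remainder.
  leading term y²: no divisor's leading term divides it; move ⅗y² to the remainder.
  leading term y: no divisor's leading term divides it; move -⅘y to the remainder.
  leading term 1: no divisor's leading term divides it; move -⅗ to the remainder.
  remainder -⅕x + ⅗y² - ⅘y - ⅗ ≠ 0; add g_3 = -⅕x + ⅗y² - ⅘y - ⅗ to the basis.

S(f_1,g_3): lcm = xy. S = 3y³ - 4y² - 5y + 2.
  leading term y³: no divisor's leading term divides it; move 3y³ to the remainder.
  leading term y²: no divisor's leading term divides it; move -4y² to the remainder.
  leading term y: no divisor's leading term divides it; move -5y to the remainder.
  leading term 1: no divisor's leading term divides it; move 2 to the remainder.
  remainder 3y³ - 4y² - 5y + 2 ≠ 0; add g_4 = 3y³ - 4y² - 5y + 2 to the basis.

The other S-polynomials (S(f_2,g_3), S(f_1,g_4), S(f_2,g_4), S(g_3,g_4)) all reduce to 0 modulo the current basis, so we have a Gröbner basis.
Inter-reduce: drop elements whose leading term is divisible by another's, tail-reduce, and make monic.

G = {x - 3y² + 4y + 3, y³ - 4/3y² - 5/3y + ⅔}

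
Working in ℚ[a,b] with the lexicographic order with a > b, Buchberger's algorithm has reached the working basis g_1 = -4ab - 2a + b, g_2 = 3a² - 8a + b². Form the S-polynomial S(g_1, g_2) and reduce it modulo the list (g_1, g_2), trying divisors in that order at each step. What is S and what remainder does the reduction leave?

S(g_1, g_2) = ½a² + 29/12ab - ⅓b³; remainder on division = ⅛a - ⅓b³ - ⅙b² + 29/48b.

lcm(LM(g_1), LM(g_2)) = a²b.
S = (lcm/LT(g_1))·g_1 − (lcm/LT(g_2))·g_2 = ½a² + 29/12ab - ⅓b³.
Reduce S modulo (g_1, g_2) in that order:
  leading term a²: subtract (⅙)·g_2 from ½a² + 29/12ab - ⅓b³ → 29/12ab + 4/3a - ⅓b³ - ⅙b²
  leading term ab: subtract (-29/48)·g_1 from 29/12ab + 4/3a - ⅓b³ - ⅙b² → ⅛a - ⅓b³ - ⅙b² + 29/48b
  leading term a: no divisor's leading term divides it; move ⅛a to the remainder.
  leading term b³: no divisor's leading term divides it; move -⅓b³ to the remainder.
  leading term b²: no divisor's leading term divides it; move -⅙b² to the remainder.
  leading term b: no divisor's leading term divides it; move 29/48b to the remainder.
The remainder ⅛a - ⅓b³ - ⅙b² + 29/48b is nonzero, so it would be added as the next basis element.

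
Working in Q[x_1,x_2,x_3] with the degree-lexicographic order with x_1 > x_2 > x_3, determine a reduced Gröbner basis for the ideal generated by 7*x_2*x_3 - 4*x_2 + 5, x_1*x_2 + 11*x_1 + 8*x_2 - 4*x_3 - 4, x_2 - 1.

G = {x_1 + 8/21, x_2 - 1, x_3 + 1/7}

f_1 = 7*x_2*x_3 - 4*x_2 + 5, LT = x_2*x_3.
f_2 = x_1*x_2 + 11*x_1 + 8*x_2 - 4*x_3 - 4, LT = x_1*x_2.
f_3 = x_2 - 1, LT = x_2.

S(f_1,f_2): lcm = x_1*x_2*x_3. S = -4/7*x_1*x_2 - 11*x_1*x_3 - 8*x_2*x_3 + 4*x_3**2 + 5/7*x_1 + 4*x_3.
  leading term x_1*x_2: subtract (-4/7)·f_2 from -4/7*x_1*x_2 - 11*x_1*x_3 - 8*x_2*x_3 + 4*x_3**2 + 5/7*x_1 + 4*x_3 → -11*x_1*x_3 - 8*x_2*x_3 + 4*x_3**2 + 7*x_1 + 32/7*x_2 + 12/7*x_3 - 16/7
  leading term x_1*x_3: no divisor's leading term divides it; move -11*x_1*x_3 to the remainder.
  leading term x_2*x_3: subtract (-8/7)·f_1 from -8*x_2*x_3 + 4*x_3**2 + 7*x_1 + 32/7*x_2 + 12/7*x_3 - 16/7 → 4*x_3**2 + 7*x_1 + 12/7*x_3 + 24/7
  leading term x_3**2: no divisor's leading term divides it; move 4*x_3**2 to the remainder.
  leading term x_1: no divisor's leading term divides it; move 7*x_1 to the remainder.
  leading term x_3: no divisor's leading term divides it; move 12/7*x_3 to the remainder.
  leading term 1: no divisor's leading term divides it; move 24/7 to the remainder.
  remainder -11*x_1*x_3 + 4*x_3**2 + 7*x_1 + 12/7*x_3 + 24/7 ≠ 0; add g_4 = -11*x_1*x_3 + 4*x_3**2 + 7*x_1 + 12/7*x_3 + 24/7 to the basis.

S(f_1,f_3): lcm = x_2*x_3. S = -4/7*x_2 + x_3 + 5/7.
  leading term x_2: subtract (-4/7)·f_3 from -4/7*x_2 + x_3 + 5/7 → x_3 + 1/7
  leading term x_3: no divisor's leading term divides it; move x_3 to the remainder.
  leading term 1: no divisor's leading term divides it; move 1/7 to the remainder.
  remainder x_3 + 1/7 ≠ 0; add g_5 = x_3 + 1/7 to the basis.

S(f_2,f_3): lcm = x_1*x_2. S = 12*x_1 + 8*x_2 - 4*x_3 - 4.
  leading term x_1: no divisor's leading term divides it; move 12*x_1 to the remainder.
  leading term x_2: subtract (8)·f_3 from 8*x_2 - 4*x_3 - 4 → -4*x_3 + 4
  leading term x_3: subtract (-4)·g_5 from -4*x_3 + 4 → 32/7
  leading term 1: no divisor's leading term divides it; move 32/7 to the remainder.
  remainder 12*x_1 + 32/7 ≠ 0; add g_6 = 12*x_1 + 32/7 to the basis.

The other S-polynomials (S(f_1,g_4), S(f_2,g_4), S(f_3,g_4), S(f_1,g_5), S(f_2,g_5), S(f_3,g_5), S(g_4,g_5), S(f_1,g_6), S(f_2,g_6), S(f_3,g_6), S(g_4,g_6), S(g_5,g_6)) all reduce to 0 modulo the current basis, so we have a Gröbner basis.
Inter-reduce: drop elements whose leading term is divisible by another's, tail-reduce, and make monic.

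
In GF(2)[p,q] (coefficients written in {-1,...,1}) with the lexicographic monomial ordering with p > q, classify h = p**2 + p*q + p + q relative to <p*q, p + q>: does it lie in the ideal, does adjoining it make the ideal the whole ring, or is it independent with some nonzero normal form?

p**2 + p*q + p + q lies in I (it reduces to 0).

First compute the reduced Gröbner basis of I by Buchberger's algorithm.
f_1 = p*q, LT = p*q.
f_2 = p + q, LT = p.

S(f_1,f_2): lcm = p*q. S = q**2.
  reduce S modulo (f_1, f_2):
  remainder q**2 ≠ 0; add k_3 = q**2 to the basis.

The other S-polynomials (S(f_1,k_3), S(f_2,k_3)) all reduce to 0 modulo the current basis, so we have a Gröbner basis.
Inter-reduce: drop elements whose leading term is divisible by another's, tail-reduce, and make monic.
Reduced Gröbner basis: {p + q, q**2}.
Label its elements g_1 = p + q, g_2 = q**2.

Reduce h = p**2 + p*q + p + q modulo G:
  leading term p**2: subtract (p)·g_1 from p**2 + p*q + p + q → p + q
  leading term p: subtract (1)·g_1 from p + q → 0
  normal form = 0.
Since the normal form is 0, h ∈ I.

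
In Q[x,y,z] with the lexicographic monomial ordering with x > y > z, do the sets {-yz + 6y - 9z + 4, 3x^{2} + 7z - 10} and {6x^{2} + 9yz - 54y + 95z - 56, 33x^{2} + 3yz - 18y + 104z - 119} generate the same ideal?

No, the ideals differ.

Since reduced Gröbner bases are canonical representatives of ideals under a given ordering, it suffices to compute and compare them.
Buchberger on the first generating set:
f_1 = -yz + 6y - 9z + 4, LT = yz.
f_2 = 3x^{2} + 7z - 10, LT = x^{2}.

S(f_1,f_2): leading monomials are coprime, so the S-polynomial reduces to 0 (Buchberger's first criterion).
Every S-polynomial of the final basis reduces to 0, so we have a Gröbner basis.
Inter-reduce: drop elements whose leading term is divisible by another's, tail-reduce, and make monic.
Reduced Gröbner basis: {x^{2} + \tfrac{7}{3}z - \tfrac{10}{3}, yz - 6y + 9z - 4}.

Buchberger on the second generating set:
h_1 = 6x^{2} + 9yz - 54y + 95z - 56, LT = x^{2}.
h_2 = 33x^{2} + 3yz - 18y + 104z - 119, LT = x^{2}.

S(h_1,h_2): lcm = x^{2}. S = \tfrac{31}{22}yz - \tfrac{93}{11}y + \tfrac{279}{22}z - \tfrac{63}{11}.
  leading term yz: no divisor's leading term divides it; move \tfrac{31}{22}yz to the remainder.
  leading term y: no divisor's leading term divides it; move -\tfrac{93}{11}y to the remainder.
  leading term z: no divisor's leading term divides it; move \tfrac{279}{22}z to the remainder.
  leading term 1: no divisor's leading term divides it; move -\tfrac{63}{11} to the remainder.
  remainder \tfrac{31}{22}yz - \tfrac{93}{11}y + \tfrac{279}{22}z - \tfrac{63}{11} ≠ 0; add k_3 = \tfrac{31}{22}yz - \tfrac{93}{11}y + \tfrac{279}{22}z - \tfrac{63}{11} to the basis.

S(h_1,k_3): leading monomials are coprime, so the S-polynomial reduces to 0 (Buchberger's first criterion).
S(h_2,k_3): leading monomials are coprime, so the S-polynomial reduces to 0 (Buchberger's first criterion).
Every S-polynomial of the final basis reduces to 0, so we have a Gröbner basis.
Inter-reduce: drop elements whose leading term is divisible by another's, tail-reduce, and make monic.
Reduced Gröbner basis: {x^{2} + \tfrac{7}{3}z - \tfrac{301}{93}, yz - 6y + 9z - \tfrac{126}{31}}.

The bases are distinct; the ideals are different.
The choice of monomial ordering does not affect the verdict — as long as both bases are computed under the same ordering, their equality decides ideal equality.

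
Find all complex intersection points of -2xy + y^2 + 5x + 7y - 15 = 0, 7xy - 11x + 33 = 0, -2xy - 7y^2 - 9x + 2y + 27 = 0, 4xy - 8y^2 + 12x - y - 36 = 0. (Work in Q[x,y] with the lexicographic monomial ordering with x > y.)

{(3, 0)}

Compute a lex Gröbner basis by Buchberger's algorithm.
f_1 = -2xy + 5x + y^2 + 7y - 15, LT = xy.
f_2 = 7xy - 11x + 33, LT = xy.
f_3 = -2xy - 9x - 7y^2 + 2y + 27, LT = xy.
f_4 = 4xy + 12x - 8y^2 - y - 36, LT = xy.

S(f_1,f_2): lcm = xy. S = -13/14x - 1/2y^2 - 7/2y + 39/14.
  leading term x: no divisor's leading term divides it; move -13/14x to the remainder.
  leading term y^2: no divisor's leading term divides it; move -1/2y^2 to the remainder.
  leading term y: no divisor's leading term divides it; move -7/2y to the remainder.
  leading term 1: no divisor's leading term divides it; move 39/14 to the remainder.
  remainder -13/14x - 1/2y^2 - 7/2y + 39/14 ≠ 0; add h_5 = -13/14x - 1/2y^2 - 7/2y + 39/14 to the basis.

S(f_1,f_3): lcm = xy. S = -7x - 4y^2 - 5/2y + 21.
  leading term x: subtract (98/13)·h_5 from -7x - 4y^2 - 5/2y + 21 → -3/13y^2 + 621/26y
  leading term y^2: no divisor's leading term divides it; move -3/13y^2 to the remainder.
  leading term y: no divisor's leading term divides it; move 621/26y to the remainder.
  remainder -3/13y^2 + 621/26y ≠ 0; add h_6 = -3/13y^2 + 621/26y to the basis.

S(f_1,f_4): lcm = xy. S = -11/2x + 3/2y^2 - 13/4y + 33/2.
  leading term x: subtract (77/13)·h_5 from -11/2x + 3/2y^2 - 13/4y + 33/2 → 58/13y^2 + 909/52y
  leading term y^2: subtract (-58/3)·h_6 from 58/13y^2 + 909/52y → 1917/4y
  leading term y: no divisor's leading term divides it; move 1917/4y to the remainder.
  remainder 1917/4y ≠ 0; add h_7 = 1917/4y to the basis.

The other S-polynomials (S(f_2,f_3), S(f_2,f_4), S(f_3,f_4), S(f_1,h_5), S(f_2,h_5), S(f_3,h_5), S(f_4,h_5), S(f_1,h_6), S(f_2,h_6), S(f_3,h_6), S(f_4,h_6), S(h_5,h_6), S(f_1,h_7), S(f_2,h_7), S(f_3,h_7), S(f_4,h_7), S(h_5,h_7), S(h_6,h_7)) all reduce to 0 modulo the current basis, so we have a Gröbner basis.
Inter-reduce: drop elements whose leading term is divisible by another's, tail-reduce, and make monic.
Reduced Gröbner basis: {x - 3, y}.

A lex Gröbner basis eliminates variables successively. Here y depends only on y, with roots {0}; lifting each root through the earlier basis elements recovers the full solutions.
  y = 0: the earlier basis element becomes x - 3 = 0, giving x = 3 — point (3, 0).
Zero-dimensionality of the ideal guarantees finitely many solutions over ℂ.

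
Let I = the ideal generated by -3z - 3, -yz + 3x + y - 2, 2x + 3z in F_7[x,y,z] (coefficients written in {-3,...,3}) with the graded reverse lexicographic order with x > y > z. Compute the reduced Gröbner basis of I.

f_1 = -3z - 3, LT = z.
f_2 = -yz + 3x + y - 2, LT = yz.
f_3 = 2x + 3z, LT = x.

S(f_1,f_2): lcm = yz. S = 3x + 2y - 2.
  leading term x: subtract (-2)·f_3 from 3x + 2y - 2 → 2y - z - 2
  leading term y: no divisor's leading term divides it; move 2y to the remainder.
  leading term z: subtract (-2)·f_1 from -z - 2 → -1
  leading term 1: no divisor's leading term divides it; move -1 to the remainder.
  remainder 2y - 1 ≠ 0; add g_4 = 2y - 1 to the basis.

The other S-polynomials (S(f_1,f_3), S(f_2,f_3), S(f_1,g_4), S(f_2,g_4), S(f_3,g_4)) all reduce to 0 modulo the current basis, so we have a Gröbner basis.
Inter-reduce: drop elements whose leading term is divisible by another's, tail-reduce, and make monic.

G = {x + 2, y + 3, z + 1}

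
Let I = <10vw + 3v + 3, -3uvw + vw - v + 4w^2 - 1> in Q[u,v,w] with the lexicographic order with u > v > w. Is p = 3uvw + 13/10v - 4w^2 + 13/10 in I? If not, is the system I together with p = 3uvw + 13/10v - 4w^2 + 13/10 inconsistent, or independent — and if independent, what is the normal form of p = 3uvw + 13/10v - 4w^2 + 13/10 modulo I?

First compute the reduced Gröbner basis of I by Buchberger's algorithm.
f_1 = 10vw + 3v + 3, LT = vw.
f_2 = -3uvw + vw - v + 4w^2 - 1, LT = uvw.

S(f_1,f_2): lcm = uvw. S = 3/10uv + 3/10u + 1/3vw - 1/3v + 4/3w^2 - 1/3.
  reduce S modulo (f_1, f_2):
  remainder 3/10uv + 3/10u - 13/30v + 4/3w^2 - 13/30 ≠ 0; add h_3 = 3/10uv + 3/10u - 13/30v + 4/3w^2 - 13/30 to the basis.

S(f_1,h_3): lcm = uvw. S = 3/10uv - uw + 3/10u + 13/9vw - 40/9w^3 + 13/9w.
  reduce S modulo (f_1, f_2, h_3):
  remainder -uw - 40/9w^3 - 4/3w^2 + 13/9w ≠ 0; add h_4 = -uw - 40/9w^3 - 4/3w^2 + 13/9w to the basis.

The other S-polynomials (S(f_2,h_3), S(f_1,h_4), S(f_2,h_4), S(h_3,h_4)) all reduce to 0 modulo the current basis, so we have a Gröbner basis.
Inter-reduce: drop elements whose leading term is divisible by another's, tail-reduce, and make monic.
Reduced Gröbner basis: {uv + u - 13/9v + 40/9w^2 - 13/9, uw + 40/9w^3 + 4/3w^2 - 13/9w, vw + 3/10v + 3/10}.
Label its elements g_1 = uv + u - 13/9v + 40/9w^2 - 13/9, g_2 = uw + 40/9w^3 + 4/3w^2 - 13/9w, g_3 = vw + 3/10v + 3/10.

Reduce p = 3uvw + 13/10v - 4w^2 + 13/10 modulo G:
  leading term uvw: subtract (3w)·g_1 from 3uvw + 13/10v - 4w^2 + 13/10 → -3uw + 13/3vw + 13/10v - 40/3w^3 - 4w^2 + 13/3w + 13/10
  leading term uw: subtract (-3)·g_2 from -3uw + 13/3vw + 13/10v - 40/3w^3 - 4w^2 + 13/3w + 13/10 → 13/3vw + 13/10v + 13/10
  leading term vw: subtract (13/3)·g_3 from 13/3vw + 13/10v + 13/10 → 0
  normal form = 0.
Since the normal form is 0, p ∈ I.

The remainder on division by a Gröbner basis is unique — it is the normal form.

3uvw + 13/10v - 4w^2 + 13/10 lies in I (it reduces to 0).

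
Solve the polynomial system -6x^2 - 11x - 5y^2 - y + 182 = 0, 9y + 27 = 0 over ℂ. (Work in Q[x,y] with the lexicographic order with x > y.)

Compute a lex Gröbner basis by Buchberger's algorithm.
f_1 = -6x^2 - 11x - 5y^2 - y + 182, LT = x^2.
f_2 = 9y + 27, LT = y.

S(f_1,f_2): leading monomials are coprime, so the S-polynomial reduces to 0 (Buchberger's first criterion).
Every S-polynomial of the final basis reduces to 0, so we have a Gröbner basis.
Inter-reduce: drop elements whose leading term is divisible by another's, tail-reduce, and make monic.
Reduced Gröbner basis: {x^2 + 11/6x - 70/3, y + 3}.

A lex Gröbner basis eliminates variables successively. Here y + 3 depends only on y, with roots {-3}; lifting each root through the earlier basis elements recovers the full solutions.
  y = -3: the earlier basis element becomes x^2 + 11/6x - 70/3 = 0, giving x = -35/6, 4 — points (-35/6, -3), (4, -3).

{(-35/6, -3), (4, -3)}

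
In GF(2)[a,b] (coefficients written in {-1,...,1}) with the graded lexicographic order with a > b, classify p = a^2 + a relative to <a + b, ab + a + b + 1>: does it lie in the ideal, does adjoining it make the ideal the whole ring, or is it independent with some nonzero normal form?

First compute the reduced Gröbner basis of I by Buchberger's algorithm.
f_1 = a + b, LT = a.
f_2 = ab + a + b + 1, LT = ab.

S(f_1,f_2): lcm = ab. S = b^2 + a + b + 1.
  reduce S modulo (f_1, f_2):
  remainder b^2 + 1 ≠ 0; add h_3 = b^2 + 1 to the basis.

The other S-polynomials (S(f_1,h_3), S(f_2,h_3)) all reduce to 0 modulo the current basis, so we have a Gröbner basis.
Inter-reduce: drop elements whose leading term is divisible by another's, tail-reduce, and make monic.
Reduced Gröbner basis: {b^2 + 1, a + b}.
Label its elements g_1 = b^2 + 1, g_2 = a + b.

Reduce p = a^2 + a modulo G:
  leading term a^2: subtract (a)·g_2 from a^2 + a → ab + a
  leading term ab: subtract (b)·g_2 from ab + a → b^2 + a
  leading term b^2: subtract (1)·g_1 from b^2 + a → a + 1
  leading term a: subtract (1)·g_2 from a + 1 → b + 1
  leading term b: no divisor's leading term divides it; move b to the remainder.
  leading term 1: no divisor's leading term divides it; move 1 to the remainder.
  normal form = b + 1.
The normal form is nonzero, so p ∉ I. Since p minus its normal form lies in I, I + (p) = I + (r) where r = b + 1; decide whether this ideal is the whole ring.
Run Buchberger on G together with r (pairs among the g_i already reduce to 0 since G is a Gröbner basis):
g_1 = b^2 + 1, LT = b^2.
g_2 = a + b, LT = a.
r = b + 1, LT = b.

The S-polynomials (S(g_1,g_2), S(g_1,r), S(g_2,r)) all reduce to 0 modulo the current basis, so we have a Gröbner basis.
Inter-reduce: drop elements whose leading term is divisible by another's, tail-reduce, and make monic.
Reduced Gröbner basis: {a + 1, b + 1}.
The reduced Gröbner basis of I + (p) is {a + 1, b + 1} ≠ {1}, a proper ideal, so the enlarged system stays consistent: p is independent of I, with normal form b + 1.

a^2 + a is independent of I; its normal form modulo I is b + 1.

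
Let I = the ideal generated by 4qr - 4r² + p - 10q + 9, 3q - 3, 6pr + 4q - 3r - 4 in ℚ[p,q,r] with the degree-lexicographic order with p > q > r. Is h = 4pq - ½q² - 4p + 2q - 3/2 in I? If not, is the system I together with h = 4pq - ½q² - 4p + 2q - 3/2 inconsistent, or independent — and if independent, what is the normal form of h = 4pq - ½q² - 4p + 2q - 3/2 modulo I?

4pq - ½q² - 4p + 2q - 3/2 lies in I (it reduces to 0).

First compute the reduced Gröbner basis of I by Buchberger's algorithm.
f_1 = 4qr - 4r² + p - 10q + 9, LT = qr.
f_2 = 3q - 3, LT = q.
f_3 = 6pr + 4q - 3r - 4, LT = pr.

S(f_1,f_2): lcm = qr. S = -r² + ¼p - 5/2q + r + 9/4.
  leading term r²: no divisor's leading term divides it; move -r² to the remainder.
  leading term p: no divisor's leading term divides it; move ¼p to the remainder.
  leading term q: subtract (-⅚)·f_2 from -5/2q + r + 9/4 → r - ¼
  leading term r: no divisor's leading term divides it; move r to the remainder.
  leading term 1: no divisor's leading term divides it; move -¼ to the remainder.
  remainder -r² + ¼p + r - ¼ ≠ 0; add k_4 = -r² + ¼p + r - ¼ to the basis.

S(f_1,f_3): lcm = pqr. S = -pr² + ¼p² - 5/2pq - ⅔q² + ½qr + 9/4p + ⅔q.
  leading term pr²: subtract (-⅙r)·f_3 from -pr² + ¼p² - 5/2pq - ⅔q² + ½qr + 9/4p + ⅔q → ¼p² - 5/2pq - ⅔q² + 7/6qr - ½r² + 9/4p + ⅔q - ⅔r
  leading term p²: no divisor's leading term divides it; move ¼p² to the remainder.
  leading term pq: subtract (-⅚p)·f_2 from -5/2pq - ⅔q² + 7/6qr - ½r² + 9/4p + ⅔q - ⅔r → -⅔q² + 7/6qr - ½r² - ¼p + ⅔q - ⅔r
  leading term q²: subtract (-2/9q)·f_2 from -⅔q² + 7/6qr - ½r² - ¼p + ⅔q - ⅔r → 7/6qr - ½r² - ¼p - ⅔r
  leading term qr: subtract (7/24)·f_1 from 7/6qr - ½r² - ¼p - ⅔r → ⅔r² - 13/24p + 35/12q - ⅔r - 21/8
  leading term r²: subtract (-⅔)·k_4 from ⅔r² - 13/24p + 35/12q - ⅔r - 21/8 → -⅜p + 35/12q - 67/24
  leading term p: no divisor's leading term divides it; move -⅜p to the remainder.
  leading term q: subtract (35/36)·f_2 from 35/12q - 67/24 → ⅛
  leading term 1: no divisor's leading term divides it; move ⅛ to the remainder.
  remainder ¼p² - ⅜p + ⅛ ≠ 0; add k_5 = ¼p² - ⅜p + ⅛ to the basis.

S(f_2,f_3): leading monomials are coprime, so the S-polynomial reduces to 0 (Buchberger's first criterion).
S(f_1,k_4): lcm = qr². S = -r³ + ¼pq + ¼pr - 3/2qr - ¼q + 9/4r.
  leading term r³: subtract (r)·k_4 from -r³ + ¼pq + ¼pr - 3/2qr - ¼q + 9/4r → ¼pq - 3/2qr - r² - ¼q + 5/2r
  leading term pq: subtract (1/12p)·f_2 from ¼pq - 3/2qr - r² - ¼q + 5/2r → -3/2qr - r² + ¼p - ¼q + 5/2r
  leading term qr: subtract (-⅜)·f_1 from -3/2qr - r² + ¼p - ¼q + 5/2r → -5/2r² + ⅝p - 4q + 5/2r + 27/8
  leading term r²: subtract (5/2)·k_4 from -5/2r² + ⅝p - 4q + 5/2r + 27/8 → -4q + 4
  leading term q: subtract (-4/3)·f_2 from -4q + 4 → 0
  remainder 0.

S(f_2,k_4): leading monomials are coprime, so the S-polynomial reduces to 0 (Buchberger's first criterion).
S(f_3,k_4): lcm = pr². S = ¼p² + pr + ⅔qr - ½r² - ¼p - ⅔r.
  leading term p²: subtract (1)·k_5 from ¼p² + pr + ⅔qr - ½r² - ¼p - ⅔r → pr + ⅔qr - ½r² + ⅛p - ⅔r - ⅛
  leading term pr: subtract (⅙)·f_3 from pr + ⅔qr - ½r² + ⅛p - ⅔r - ⅛ → ⅔qr - ½r² + ⅛p - ⅔q - ⅙r + 13/24
  leading term qr: subtract (⅙)·f_1 from ⅔qr - ½r² + ⅛p - ⅔q - ⅙r + 13/24 → ⅙r² - 1/24p + q - ⅙r - 23/24
  leading term r²: subtract (-⅙)·k_4 from ⅙r² - 1/24p + q - ⅙r - 23/24 → q - 1
  leading term q: subtract (⅓)·f_2 from q - 1 → 0
  remainder 0.

S(f_1,k_5): leading monomials are coprime, so the S-polynomial reduces to 0 (Buchberger's first criterion).
S(f_2,k_5): leading monomials are coprime, so the S-polynomial reduces to 0 (Buchberger's first criterion).
S(f_3,k_5): lcm = p²r. S = ⅔pq + pr - ⅔p - ½r.
  leading term pq: subtract (2/9p)·f_2 from ⅔pq + pr - ⅔p - ½r → pr - ½r
  leading term pr: subtract (⅙)·f_3 from pr - ½r → -⅔q + ⅔
  leading term q: subtract (-2/9)·f_2 from -⅔q + ⅔ → 0
  remainder 0.

S(k_4,k_5): leading monomials are coprime, so the S-polynomial reduces to 0 (Buchberger's first criterion).
Every S-polynomial of the final basis reduces to 0, so we have a Gröbner basis.
Inter-reduce: drop elements whose leading term is divisible by another's, tail-reduce, and make monic.
Reduced Gröbner basis: {p² - 3/2p + ½, pr - ½r, r² - ¼p - r + ¼, q - 1}.
Label its elements g_1 = p² - 3/2p + ½, g_2 = pr - ½r, g_3 = r² - ¼p - r + ¼, g_4 = q - 1.

Reduce h = 4pq - ½q² - 4p + 2q - 3/2 modulo G:
  leading term pq: subtract (4p)·g_4 from 4pq - ½q² - 4p + 2q - 3/2 → -½q² + 2q - 3/2
  leading term q²: subtract (-½q)·g_4 from -½q² + 2q - 3/2 → 3/2q - 3/2
  leading term q: subtract (3/2)·g_4 from 3/2q - 3/2 → 0
  normal form = 0.
Since the normal form is 0, h ∈ I.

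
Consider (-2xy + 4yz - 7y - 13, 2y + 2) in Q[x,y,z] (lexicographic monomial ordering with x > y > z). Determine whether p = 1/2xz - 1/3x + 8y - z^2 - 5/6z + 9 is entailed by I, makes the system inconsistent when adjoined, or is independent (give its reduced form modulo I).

1/2xz - 1/3x + 8y - z^2 - 5/6z + 9 lies in I (it reduces to 0).

First compute the reduced Gröbner basis of I by Buchberger's algorithm.
f_1 = -2xy + 4yz - 7y - 13, LT = xy.
f_2 = 2y + 2, LT = y.

S(f_1,f_2): lcm = xy. S = -x - 2yz + 7/2y + 13/2.
  leading term x: no divisor's leading term divides it; move -x to the remainder.
  leading term yz: subtract (-z)·f_2 from -2yz + 7/2y + 13/2 → 7/2y + 2z + 13/2
  leading term y: subtract (7/4)·f_2 from 7/2y + 2z + 13/2 → 2z + 3
  leading term z: no divisor's leading term divides it; move 2z to the remainder.
  leading term 1: no divisor's leading term divides it; move 3 to the remainder.
  remainder -x + 2z + 3 ≠ 0; add h_3 = -x + 2z + 3 to the basis.

The other S-polynomials (S(f_1,h_3), S(f_2,h_3)) all reduce to 0 modulo the current basis, so we have a Gröbner basis.
Inter-reduce: drop elements whose leading term is divisible by another's, tail-reduce, and make monic.
Reduced Gröbner basis: {x - 2z - 3, y + 1}.
Label its elements g_1 = x - 2z - 3, g_2 = y + 1.

Reduce p = 1/2xz - 1/3x + 8y - z^2 - 5/6z + 9 modulo G:
  leading term xz: subtract (1/2z)·g_1 from 1/2xz - 1/3x + 8y - z^2 - 5/6z + 9 → -1/3x + 8y + 2/3z + 9
  leading term x: subtract (-1/3)·g_1 from -1/3x + 8y + 2/3z + 9 → 8y + 8
  leading term y: subtract (8)·g_2 from 8y + 8 → 0
  normal form = 0.
Since the normal form is 0, p ∈ I.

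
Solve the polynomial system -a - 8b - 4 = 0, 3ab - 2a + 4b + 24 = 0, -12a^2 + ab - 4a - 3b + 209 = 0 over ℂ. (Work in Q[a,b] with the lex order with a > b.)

Compute a lex Gröbner basis by Buchberger's algorithm.
f_1 = -a - 8b - 4, LT = a.
f_2 = 3ab - 2a + 4b + 24, LT = ab.
f_3 = -12a^2 + ab - 4a - 3b + 209, LT = a^2.

S(f_1,f_2): lcm = ab. S = 2/3a + 8b^2 + 8/3b - 8.
  leading term a: subtract (-2/3)·f_1 from 2/3a + 8b^2 + 8/3b - 8 → 8b^2 - 8/3b - 32/3
  leading term b^2: no divisor's leading term divides it; move 8b^2 to the remainder.
  leading term b: no divisor's leading term divides it; move -8/3b to the remainder.
  leading term 1: no divisor's leading term divides it; move -32/3 to the remainder.
  remainder 8b^2 - 8/3b - 32/3 ≠ 0; add h_4 = 8b^2 - 8/3b - 32/3 to the basis.

S(f_1,f_3): lcm = a^2. S = 97/12ab + 11/3a - 1/4b + 209/12.
  leading term ab: subtract (-97/12b)·f_1 from 97/12ab + 11/3a - 1/4b + 209/12 → 11/3a - 194/3b^2 - 391/12b + 209/12
  leading term a: subtract (-11/3)·f_1 from 11/3a - 194/3b^2 - 391/12b + 209/12 → -194/3b^2 - 743/12b + 11/4
  leading term b^2: subtract (-97/12)·h_4 from -194/3b^2 - 743/12b + 11/4 → -3005/36b - 3005/36
  leading term b: no divisor's leading term divides it; move -3005/36b to the remainder.
  leading term 1: no divisor's leading term divides it; move -3005/36 to the remainder.
  remainder -3005/36b - 3005/36 ≠ 0; add h_5 = -3005/36b - 3005/36 to the basis.

The other S-polynomials (S(f_2,f_3), S(f_1,h_4), S(f_2,h_4), S(f_3,h_4), S(f_1,h_5), S(f_2,h_5), S(f_3,h_5), S(h_4,h_5)) all reduce to 0 modulo the current basis, so we have a Gröbner basis.
Inter-reduce: drop elements whose leading term is divisible by another's, tail-reduce, and make monic.
Reduced Gröbner basis: {a - 4, b + 1}.

Elimination: the polynomial b + 1 lies in the elimination ideal for b, so b ∈ {-1}. For each such b, the remaining basis elements (now univariate) give the rest of the solution.
  b = -1: the earlier basis element becomes a - 4 = 0, giving a = 4 — point (4, -1).
Check: every point annihilates each of the original generators.

{(4, -1)}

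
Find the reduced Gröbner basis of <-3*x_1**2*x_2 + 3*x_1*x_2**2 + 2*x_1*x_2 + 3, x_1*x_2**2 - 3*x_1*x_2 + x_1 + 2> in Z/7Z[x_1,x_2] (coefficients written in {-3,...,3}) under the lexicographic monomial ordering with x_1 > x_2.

f_1 = -3*x_1**2*x_2 + 3*x_1*x_2**2 + 2*x_1*x_2 + 3, LT = x_1**2*x_2.
f_2 = x_1*x_2**2 - 3*x_1*x_2 + x_1 + 2, LT = x_1*x_2**2.

S(f_1,f_2): lcm = x_1**2*x_2**2. S = 3*x_1**2*x_2 - x_1**2 - x_1*x_2**3 - 3*x_1*x_2**2 - 2*x_1 - x_2.
  leading term x_1**2*x_2: subtract (-1)·f_1 from 3*x_1**2*x_2 - x_1**2 - x_1*x_2**3 - 3*x_1*x_2**2 - 2*x_1 - x_2 → -x_1**2 - x_1*x_2**3 + 2*x_1*x_2 - 2*x_1 - x_2 + 3
  leading term x_1**2: no divisor's leading term divides it; move -x_1**2 to the remainder.
  leading term x_1*x_2**3: subtract (-x_2)·f_2 from -x_1*x_2**3 + 2*x_1*x_2 - 2*x_1 - x_2 + 3 → -3*x_1*x_2**2 + 3*x_1*x_2 - 2*x_1 + x_2 + 3
  leading term x_1*x_2**2: subtract (-3)·f_2 from -3*x_1*x_2**2 + 3*x_1*x_2 - 2*x_1 + x_2 + 3 → x_1*x_2 + x_1 + x_2 + 2
  leading term x_1*x_2: no divisor's leading term divides it; move x_1*x_2 to the remainder.
  leading term x_1: no divisor's leading term divides it; move x_1 to the remainder.
  leading term x_2: no divisor's leading term divides it; move x_2 to the remainder.
  leading term 1: no divisor's leading term divides it; move 2 to the remainder.
  remainder -x_1**2 + x_1*x_2 + x_1 + x_2 + 2 ≠ 0; add g_3 = -x_1**2 + x_1*x_2 + x_1 + x_2 + 2 to the basis.

S(f_1,g_3): lcm = x_1**2*x_2. S = -2*x_1*x_2 + x_2**2 + 2*x_2 - 1.
  leading term x_1*x_2: no divisor's leading term divides it; move -2*x_1*x_2 to the remainder.
  leading term x_2**2: no divisor's leading term divides it; move x_2**2 to the remainder.
  leading term x_2: no divisor's leading term divides it; move 2*x_2 to the remainder.
  leading term 1: no divisor's leading term divides it; move -1 to the remainder.
  remainder -2*x_1*x_2 + x_2**2 + 2*x_2 - 1 ≠ 0; add g_4 = -2*x_1*x_2 + x_2**2 + 2*x_2 - 1 to the basis.

S(f_2,g_3): lcm = x_1**2*x_2**2. S = -3*x_1**2*x_2 + x_1**2 + x_1*x_2**3 + x_1*x_2**2 + 2*x_1 + x_2**3 + 2*x_2**2.
  leading term x_1**2*x_2: subtract (1)·f_1 from -3*x_1**2*x_2 + x_1**2 + x_1*x_2**3 + x_1*x_2**2 + 2*x_1 + x_2**3 + 2*x_2**2 → x_1**2 + x_1*x_2**3 - 2*x_1*x_2**2 - 2*x_1*x_2 + 2*x_1 + x_2**3 + 2*x_2**2 - 3
  leading term x_1**2: subtract (-1)·g_3 from x_1**2 + x_1*x_2**3 - 2*x_1*x_2**2 - 2*x_1*x_2 + 2*x_1 + x_2**3 + 2*x_2**2 - 3 → x_1*x_2**3 - 2*x_1*x_2**2 - x_1*x_2 + 3*x_1 + x_2**3 + 2*x_2**2 + x_2 - 1
  leading term x_1*x_2**3: subtract (x_2)·f_2 from x_1*x_2**3 - 2*x_1*x_2**2 - x_1*x_2 + 3*x_1 + x_2**3 + 2*x_2**2 + x_2 - 1 → x_1*x_2**2 - 2*x_1*x_2 + 3*x_1 + x_2**3 + 2*x_2**2 - x_2 - 1
  leading term x_1*x_2**2: subtract (1)·f_2 from x_1*x_2**2 - 2*x_1*x_2 + 3*x_1 + x_2**3 + 2*x_2**2 - x_2 - 1 → x_1*x_2 + 2*x_1 + x_2**3 + 2*x_2**2 - x_2 - 3
  leading term x_1*x_2: subtract (3)·g_4 from x_1*x_2 + 2*x_1 + x_2**3 + 2*x_2**2 - x_2 - 3 → 2*x_1 + x_2**3 - x_2**2
  leading term x_1: no divisor's leading term divides it; move 2*x_1 to the remainder.
  leading term x_2**3: no divisor's leading term divides it; move x_2**3 to the remainder.
  leading term x_2**2: no divisor's leading term divides it; move -x_2**2 to the remainder.
  remainder 2*x_1 + x_2**3 - x_2**2 ≠ 0; add g_5 = 2*x_1 + x_2**3 - x_2**2 to the basis.

S(f_2,g_5): lcm = x_1*x_2**2. S = -3*x_1*x_2 + x_1 + 3*x_2**5 - 3*x_2**4 + 2.
  leading term x_1*x_2: subtract (-2)·g_4 from -3*x_1*x_2 + x_1 + 3*x_2**5 - 3*x_2**4 + 2 → x_1 + 3*x_2**5 - 3*x_2**4 + 2*x_2**2 - 3*x_2
  leading term x_1: subtract (-3)·g_5 from x_1 + 3*x_2**5 - 3*x_2**4 + 2*x_2**2 - 3*x_2 → 3*x_2**5 - 3*x_2**4 + 3*x_2**3 - x_2**2 - 3*x_2
  leading term x_2**5: no divisor's leading term divides it; move 3*x_2**5 to the remainder.
  leading term x_2**4: no divisor's leading term divides it; move -3*x_2**4 to the remainder.
  leading term x_2**3: no divisor's leading term divides it; move 3*x_2**3 to the remainder.
  leading term x_2**2: no divisor's leading term divides it; move -x_2**2 to the remainder.
  leading term x_2: no divisor's leading term divides it; move -3*x_2 to the remainder.
  remainder 3*x_2**5 - 3*x_2**4 + 3*x_2**3 - x_2**2 - 3*x_2 ≠ 0; add g_6 = 3*x_2**5 - 3*x_2**4 + 3*x_2**3 - x_2**2 - 3*x_2 to the basis.

S(g_4,g_5): lcm = x_1*x_2. S = 3*x_2**4 - 3*x_2**3 + 3*x_2**2 - x_2 - 3.
  leading term x_2**4: no divisor's leading term divides it; move 3*x_2**4 to the remainder.
  leading term x_2**3: no divisor's leading term divides it; move -3*x_2**3 to the remainder.
  leading term x_2**2: no divisor's leading term divides it; move 3*x_2**2 to the remainder.
  leading term x_2: no divisor's leading term divides it; move -x_2 to the remainder.
  leading term 1: no divisor's leading term divides it; move -3 to the remainder.
  remainder 3*x_2**4 - 3*x_2**3 + 3*x_2**2 - x_2 - 3 ≠ 0; add g_7 = 3*x_2**4 - 3*x_2**3 + 3*x_2**2 - x_2 - 3 to the basis.

The other S-polynomials (S(f_1,g_4), S(f_2,g_4), S(g_3,g_4), S(f_1,g_5), S(g_3,g_5), S(f_1,g_6), S(f_2,g_6), S(g_3,g_6), S(g_4,g_6), S(g_5,g_6), S(f_1,g_7), S(f_2,g_7), S(g_3,g_7), S(g_4,g_7), S(g_5,g_7), S(g_6,g_7)) all reduce to 0 modulo the current basis, so we have a Gröbner basis.
Inter-reduce: drop elements whose leading term is divisible by another's, tail-reduce, and make monic.

G = {x_1 - 3*x_2**3 + 3*x_2**2, x_2**4 - x_2**3 + x_2**2 + 2*x_2 - 1}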